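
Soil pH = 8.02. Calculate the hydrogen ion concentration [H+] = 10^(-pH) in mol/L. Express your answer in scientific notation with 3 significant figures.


Step 1: [H+] = 10^(-pH)
Step 2: [H+] = 10^(-8.02)
Step 3: [H+] = 9.55e-09 mol/L

9.55e-09


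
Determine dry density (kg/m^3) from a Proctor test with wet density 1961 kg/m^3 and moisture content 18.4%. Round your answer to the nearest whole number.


Step 1: Dry density = wet density / (1 + w/100)
Step 2: Dry density = 1961 / (1 + 18.4/100)
Step 3: Dry density = 1961 / 1.184
Step 4: Dry density = 1656 kg/m^3

1656


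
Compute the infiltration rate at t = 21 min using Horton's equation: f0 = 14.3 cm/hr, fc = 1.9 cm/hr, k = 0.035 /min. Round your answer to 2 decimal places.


Step 1: f = fc + (f0 - fc) * exp(-k * t)
Step 2: exp(-0.035 * 21) = 0.479505
Step 3: f = 1.9 + (14.3 - 1.9) * 0.479505
Step 4: f = 1.9 + 12.4 * 0.479505
Step 5: f = 7.85 cm/hr

7.85


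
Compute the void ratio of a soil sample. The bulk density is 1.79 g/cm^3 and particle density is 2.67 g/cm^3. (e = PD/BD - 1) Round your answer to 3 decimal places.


Step 1: e = PD / BD - 1
Step 2: e = 2.67 / 1.79 - 1
Step 3: e = 1.49162 - 1
Step 4: e = 0.492

0.492


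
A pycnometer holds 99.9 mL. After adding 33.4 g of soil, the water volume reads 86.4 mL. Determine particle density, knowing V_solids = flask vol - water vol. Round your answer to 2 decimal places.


Step 1: Volume of solids = flask volume - water volume with soil
Step 2: V_solids = 99.9 - 86.4 = 13.5 mL
Step 3: Particle density = mass / V_solids = 33.4 / 13.5 = 2.47 g/cm^3

2.47


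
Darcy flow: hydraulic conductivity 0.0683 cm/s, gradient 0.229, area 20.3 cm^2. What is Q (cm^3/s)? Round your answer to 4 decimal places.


Step 1: Apply Darcy's law: Q = K * i * A
Step 2: Q = 0.0683 * 0.229 * 20.3
Step 3: Q = 0.3175 cm^3/s

0.3175


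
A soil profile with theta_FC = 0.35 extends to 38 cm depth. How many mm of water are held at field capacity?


Step 1: Water (mm) = theta_FC * depth (cm) * 10
Step 2: Water = 0.35 * 38 * 10
Step 3: Water = 133.0 mm

133.0


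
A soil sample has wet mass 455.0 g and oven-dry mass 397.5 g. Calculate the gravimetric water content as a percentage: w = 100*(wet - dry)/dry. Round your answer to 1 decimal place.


Step 1: Water mass = wet - dry = 455.0 - 397.5 = 57.5 g
Step 2: w = 100 * water mass / dry mass
Step 3: w = 100 * 57.5 / 397.5 = 14.5%

14.5


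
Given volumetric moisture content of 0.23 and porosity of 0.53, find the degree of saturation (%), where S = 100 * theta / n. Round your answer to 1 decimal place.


Step 1: S = 100 * theta_v / n
Step 2: S = 100 * 0.23 / 0.53
Step 3: S = 43.4%

43.4


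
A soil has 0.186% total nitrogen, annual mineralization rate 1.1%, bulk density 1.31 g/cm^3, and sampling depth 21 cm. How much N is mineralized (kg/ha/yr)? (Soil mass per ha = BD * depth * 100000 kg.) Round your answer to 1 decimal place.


Step 1: Soil mass per ha = BD * depth * 100000 = 1.31 * 21 * 100000 = 2751000 kg
Step 2: Total N pool = soil mass * N%/100 = 2751000 * 0.186/100 = 5116.86 kg/ha
Step 3: N mineralized = N pool * rate%/100 = 5116.86 * 1.1/100 = 56.3 kg/ha/yr

56.3


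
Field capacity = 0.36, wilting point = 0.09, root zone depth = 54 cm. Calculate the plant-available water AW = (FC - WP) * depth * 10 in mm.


Step 1: Available water = (FC - WP) * depth * 10
Step 2: AW = (0.36 - 0.09) * 54 * 10
Step 3: AW = 0.27 * 54 * 10
Step 4: AW = 145.8 mm

145.8


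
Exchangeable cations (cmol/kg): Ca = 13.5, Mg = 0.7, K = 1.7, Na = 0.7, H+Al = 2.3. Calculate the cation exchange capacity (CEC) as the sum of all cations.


Step 1: CEC = Ca + Mg + K + Na + (H+Al)
Step 2: CEC = 13.5 + 0.7 + 1.7 + 0.7 + 2.3
Step 3: CEC = 18.9 cmol/kg

18.9


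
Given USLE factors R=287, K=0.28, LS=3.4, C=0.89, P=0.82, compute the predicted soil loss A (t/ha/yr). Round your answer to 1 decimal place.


Step 1: A = R * K * LS * C * P
Step 2: R * K = 287 * 0.28 = 80.36
Step 3: (R*K) * LS = 80.36 * 3.4 = 273.224
Step 4: * C * P = 273.224 * 0.89 * 0.82 = 199.4
Step 5: A = 199.4 t/(ha*yr)

199.4


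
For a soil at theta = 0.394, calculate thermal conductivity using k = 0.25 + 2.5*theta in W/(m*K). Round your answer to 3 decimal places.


Step 1: k = 0.25 + 2.5 * theta
Step 2: k = 0.25 + 2.5 * 0.394
Step 3: k = 0.25 + 0.985
Step 4: k = 1.235 W/(m*K)

1.235


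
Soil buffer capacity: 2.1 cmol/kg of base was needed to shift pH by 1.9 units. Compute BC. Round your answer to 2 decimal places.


Step 1: BC = change in base / change in pH
Step 2: BC = 2.1 / 1.9
Step 3: BC = 1.11 cmol/(kg*pH unit)

1.11


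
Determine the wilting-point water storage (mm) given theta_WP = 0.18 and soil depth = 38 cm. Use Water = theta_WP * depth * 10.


Step 1: Water (mm) = theta_WP * depth * 10
Step 2: Water = 0.18 * 38 * 10
Step 3: Water = 68.4 mm

68.4


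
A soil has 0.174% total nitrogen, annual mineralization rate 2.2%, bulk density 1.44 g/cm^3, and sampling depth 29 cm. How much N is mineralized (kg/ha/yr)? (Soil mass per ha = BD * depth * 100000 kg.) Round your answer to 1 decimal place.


Step 1: Soil mass per ha = BD * depth * 100000 = 1.44 * 29 * 100000 = 4176000 kg
Step 2: Total N pool = soil mass * N%/100 = 4176000 * 0.174/100 = 7266.24 kg/ha
Step 3: N mineralized = N pool * rate%/100 = 7266.24 * 2.2/100 = 159.9 kg/ha/yr

159.9


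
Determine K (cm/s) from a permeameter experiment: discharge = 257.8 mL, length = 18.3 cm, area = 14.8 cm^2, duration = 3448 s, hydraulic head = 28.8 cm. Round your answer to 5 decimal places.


Step 1: K = Q * L / (A * t * h)
Step 2: Numerator = 257.8 * 18.3 = 4717.74
Step 3: Denominator = 14.8 * 3448 * 28.8 = 1469675.52
Step 4: K = 4717.74 / 1469675.52 = 0.00321 cm/s

0.00321


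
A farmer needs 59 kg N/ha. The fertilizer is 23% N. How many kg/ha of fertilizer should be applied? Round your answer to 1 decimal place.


Step 1: Fertilizer rate = target N / (N content / 100)
Step 2: Rate = 59 / (23 / 100)
Step 3: Rate = 59 / 0.23
Step 4: Rate = 256.5 kg/ha

256.5


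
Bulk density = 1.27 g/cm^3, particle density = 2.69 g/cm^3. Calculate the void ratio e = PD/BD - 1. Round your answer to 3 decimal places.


Step 1: e = PD / BD - 1
Step 2: e = 2.69 / 1.27 - 1
Step 3: e = 2.11811 - 1
Step 4: e = 1.118

1.118


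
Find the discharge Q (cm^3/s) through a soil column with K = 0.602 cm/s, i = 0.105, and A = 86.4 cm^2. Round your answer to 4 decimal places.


Step 1: Apply Darcy's law: Q = K * i * A
Step 2: Q = 0.602 * 0.105 * 86.4
Step 3: Q = 5.4613 cm^3/s

5.4613


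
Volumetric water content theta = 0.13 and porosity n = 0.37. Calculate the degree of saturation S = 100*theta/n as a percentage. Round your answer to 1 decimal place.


Step 1: S = 100 * theta_v / n
Step 2: S = 100 * 0.13 / 0.37
Step 3: S = 35.1%

35.1


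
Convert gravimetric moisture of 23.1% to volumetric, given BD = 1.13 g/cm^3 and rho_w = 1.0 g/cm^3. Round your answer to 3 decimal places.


Step 1: theta = (w / 100) * BD / rho_w
Step 2: theta = (23.1 / 100) * 1.13 / 1.0
Step 3: theta = 0.231 * 1.13
Step 4: theta = 0.261

0.261


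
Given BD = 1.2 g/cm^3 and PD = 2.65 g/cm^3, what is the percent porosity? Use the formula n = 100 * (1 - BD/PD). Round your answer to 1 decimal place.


Step 1: Formula: n = 100 * (1 - BD / PD)
Step 2: n = 100 * (1 - 1.2 / 2.65)
Step 3: n = 100 * (1 - 0.45283)
Step 4: n = 54.7%

54.7


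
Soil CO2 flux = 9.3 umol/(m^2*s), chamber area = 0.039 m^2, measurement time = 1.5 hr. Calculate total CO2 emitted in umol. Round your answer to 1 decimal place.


Step 1: Convert time to seconds: 1.5 hr * 3600 = 5400.0 s
Step 2: Total = flux * area * time_s
Step 3: Total = 9.3 * 0.039 * 5400.0
Step 4: Total = 1958.6 umol

1958.6


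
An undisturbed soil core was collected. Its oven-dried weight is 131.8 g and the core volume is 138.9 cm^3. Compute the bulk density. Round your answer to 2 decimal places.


Step 1: Identify the formula: BD = dry mass / volume
Step 2: Substitute values: BD = 131.8 / 138.9
Step 3: BD = 0.95 g/cm^3

0.95


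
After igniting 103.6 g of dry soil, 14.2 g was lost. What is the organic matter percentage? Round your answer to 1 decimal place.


Step 1: OM% = 100 * LOI / sample mass
Step 2: OM = 100 * 14.2 / 103.6
Step 3: OM = 13.7%

13.7


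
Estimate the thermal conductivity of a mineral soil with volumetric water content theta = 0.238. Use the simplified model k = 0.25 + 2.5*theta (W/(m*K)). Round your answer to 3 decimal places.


Step 1: k = 0.25 + 2.5 * theta
Step 2: k = 0.25 + 2.5 * 0.238
Step 3: k = 0.25 + 0.595
Step 4: k = 0.845 W/(m*K)

0.845


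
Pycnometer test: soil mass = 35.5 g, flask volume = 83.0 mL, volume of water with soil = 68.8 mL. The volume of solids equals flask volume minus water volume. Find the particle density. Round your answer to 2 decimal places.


Step 1: Volume of solids = flask volume - water volume with soil
Step 2: V_solids = 83.0 - 68.8 = 14.2 mL
Step 3: Particle density = mass / V_solids = 35.5 / 14.2 = 2.5 g/cm^3

2.5


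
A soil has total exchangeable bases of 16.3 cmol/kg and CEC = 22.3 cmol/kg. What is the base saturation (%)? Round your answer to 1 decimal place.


Step 1: BS = 100 * (sum of bases) / CEC
Step 2: BS = 100 * 16.3 / 22.3
Step 3: BS = 73.1%

73.1


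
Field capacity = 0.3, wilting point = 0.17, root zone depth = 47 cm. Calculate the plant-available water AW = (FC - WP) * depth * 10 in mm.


Step 1: Available water = (FC - WP) * depth * 10
Step 2: AW = (0.3 - 0.17) * 47 * 10
Step 3: AW = 0.13 * 47 * 10
Step 4: AW = 61.1 mm

61.1


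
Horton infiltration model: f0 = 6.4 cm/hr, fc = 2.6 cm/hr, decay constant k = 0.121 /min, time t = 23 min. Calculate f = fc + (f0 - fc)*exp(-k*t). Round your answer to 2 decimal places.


Step 1: f = fc + (f0 - fc) * exp(-k * t)
Step 2: exp(-0.121 * 23) = 0.061853
Step 3: f = 2.6 + (6.4 - 2.6) * 0.061853
Step 4: f = 2.6 + 3.8 * 0.061853
Step 5: f = 2.84 cm/hr

2.84


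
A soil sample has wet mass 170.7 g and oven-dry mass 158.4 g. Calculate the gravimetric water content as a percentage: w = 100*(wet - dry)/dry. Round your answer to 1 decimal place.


Step 1: Water mass = wet - dry = 170.7 - 158.4 = 12.3 g
Step 2: w = 100 * water mass / dry mass
Step 3: w = 100 * 12.3 / 158.4 = 7.8%

7.8


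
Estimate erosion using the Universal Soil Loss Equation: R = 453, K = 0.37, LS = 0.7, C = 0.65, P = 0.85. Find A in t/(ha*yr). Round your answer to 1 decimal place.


Step 1: A = R * K * LS * C * P
Step 2: R * K = 453 * 0.37 = 167.61
Step 3: (R*K) * LS = 167.61 * 0.7 = 117.327
Step 4: * C * P = 117.327 * 0.65 * 0.85 = 64.8
Step 5: A = 64.8 t/(ha*yr)

64.8


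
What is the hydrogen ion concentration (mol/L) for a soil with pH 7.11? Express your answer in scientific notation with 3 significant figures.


Step 1: [H+] = 10^(-pH)
Step 2: [H+] = 10^(-7.11)
Step 3: [H+] = 7.76e-08 mol/L

7.76e-08


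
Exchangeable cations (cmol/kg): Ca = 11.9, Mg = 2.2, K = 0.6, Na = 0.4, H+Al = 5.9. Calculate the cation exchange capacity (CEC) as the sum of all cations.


Step 1: CEC = Ca + Mg + K + Na + (H+Al)
Step 2: CEC = 11.9 + 2.2 + 0.6 + 0.4 + 5.9
Step 3: CEC = 21.0 cmol/kg

21.0


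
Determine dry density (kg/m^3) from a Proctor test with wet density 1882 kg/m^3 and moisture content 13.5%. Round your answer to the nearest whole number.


Step 1: Dry density = wet density / (1 + w/100)
Step 2: Dry density = 1882 / (1 + 13.5/100)
Step 3: Dry density = 1882 / 1.135
Step 4: Dry density = 1658 kg/m^3

1658


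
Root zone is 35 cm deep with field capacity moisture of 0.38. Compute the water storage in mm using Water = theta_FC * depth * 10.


Step 1: Water (mm) = theta_FC * depth (cm) * 10
Step 2: Water = 0.38 * 35 * 10
Step 3: Water = 133.0 mm

133.0


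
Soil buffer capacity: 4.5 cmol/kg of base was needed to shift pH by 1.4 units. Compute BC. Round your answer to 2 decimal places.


Step 1: BC = change in base / change in pH
Step 2: BC = 4.5 / 1.4
Step 3: BC = 3.21 cmol/(kg*pH unit)

3.21


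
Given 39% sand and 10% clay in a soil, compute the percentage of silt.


Step 1: sand + silt + clay = 100%
Step 2: silt = 100 - sand - clay
Step 3: silt = 100 - 39 - 10
Step 4: silt = 51%

51


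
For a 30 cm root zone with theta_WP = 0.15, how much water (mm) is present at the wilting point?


Step 1: Water (mm) = theta_WP * depth * 10
Step 2: Water = 0.15 * 30 * 10
Step 3: Water = 45.0 mm

45.0


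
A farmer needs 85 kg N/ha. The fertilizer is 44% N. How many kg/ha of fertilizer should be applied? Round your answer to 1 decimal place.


Step 1: Fertilizer rate = target N / (N content / 100)
Step 2: Rate = 85 / (44 / 100)
Step 3: Rate = 85 / 0.44
Step 4: Rate = 193.2 kg/ha

193.2


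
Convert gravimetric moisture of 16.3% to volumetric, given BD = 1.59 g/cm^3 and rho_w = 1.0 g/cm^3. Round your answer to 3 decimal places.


Step 1: theta = (w / 100) * BD / rho_w
Step 2: theta = (16.3 / 100) * 1.59 / 1.0
Step 3: theta = 0.163 * 1.59
Step 4: theta = 0.259

0.259


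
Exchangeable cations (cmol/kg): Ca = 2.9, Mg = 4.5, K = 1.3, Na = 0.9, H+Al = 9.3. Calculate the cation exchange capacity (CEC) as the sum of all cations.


Step 1: CEC = Ca + Mg + K + Na + (H+Al)
Step 2: CEC = 2.9 + 4.5 + 1.3 + 0.9 + 9.3
Step 3: CEC = 18.9 cmol/kg

18.9


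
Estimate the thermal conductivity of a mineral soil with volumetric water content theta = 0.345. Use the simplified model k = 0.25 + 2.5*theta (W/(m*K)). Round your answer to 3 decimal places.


Step 1: k = 0.25 + 2.5 * theta
Step 2: k = 0.25 + 2.5 * 0.345
Step 3: k = 0.25 + 0.863
Step 4: k = 1.113 W/(m*K)

1.113


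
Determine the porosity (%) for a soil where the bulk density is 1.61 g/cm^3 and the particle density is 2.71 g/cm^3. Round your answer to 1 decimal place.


Step 1: Formula: n = 100 * (1 - BD / PD)
Step 2: n = 100 * (1 - 1.61 / 2.71)
Step 3: n = 100 * (1 - 0.5941)
Step 4: n = 40.6%

40.6


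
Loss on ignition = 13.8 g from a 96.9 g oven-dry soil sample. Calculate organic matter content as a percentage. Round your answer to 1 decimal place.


Step 1: OM% = 100 * LOI / sample mass
Step 2: OM = 100 * 13.8 / 96.9
Step 3: OM = 14.2%

14.2


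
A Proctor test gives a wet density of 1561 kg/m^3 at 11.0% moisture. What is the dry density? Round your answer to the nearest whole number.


Step 1: Dry density = wet density / (1 + w/100)
Step 2: Dry density = 1561 / (1 + 11.0/100)
Step 3: Dry density = 1561 / 1.11
Step 4: Dry density = 1406 kg/m^3

1406


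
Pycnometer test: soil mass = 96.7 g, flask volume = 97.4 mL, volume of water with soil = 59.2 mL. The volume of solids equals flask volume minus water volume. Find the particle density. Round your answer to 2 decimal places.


Step 1: Volume of solids = flask volume - water volume with soil
Step 2: V_solids = 97.4 - 59.2 = 38.2 mL
Step 3: Particle density = mass / V_solids = 96.7 / 38.2 = 2.53 g/cm^3

2.53


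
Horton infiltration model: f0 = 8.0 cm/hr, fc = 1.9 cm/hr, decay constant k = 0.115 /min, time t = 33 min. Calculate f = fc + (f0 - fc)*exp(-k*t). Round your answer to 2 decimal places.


Step 1: f = fc + (f0 - fc) * exp(-k * t)
Step 2: exp(-0.115 * 33) = 0.022483
Step 3: f = 1.9 + (8.0 - 1.9) * 0.022483
Step 4: f = 1.9 + 6.1 * 0.022483
Step 5: f = 2.04 cm/hr

2.04


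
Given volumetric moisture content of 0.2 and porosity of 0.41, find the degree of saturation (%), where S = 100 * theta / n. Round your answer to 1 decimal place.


Step 1: S = 100 * theta_v / n
Step 2: S = 100 * 0.2 / 0.41
Step 3: S = 48.8%

48.8


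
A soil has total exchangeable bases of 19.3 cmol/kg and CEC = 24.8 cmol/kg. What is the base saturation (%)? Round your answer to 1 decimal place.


Step 1: BS = 100 * (sum of bases) / CEC
Step 2: BS = 100 * 19.3 / 24.8
Step 3: BS = 77.8%

77.8


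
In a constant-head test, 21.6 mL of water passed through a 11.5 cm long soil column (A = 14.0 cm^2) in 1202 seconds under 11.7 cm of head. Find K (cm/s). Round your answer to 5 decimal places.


Step 1: K = Q * L / (A * t * h)
Step 2: Numerator = 21.6 * 11.5 = 248.4
Step 3: Denominator = 14.0 * 1202 * 11.7 = 196887.6
Step 4: K = 248.4 / 196887.6 = 0.00126 cm/s

0.00126


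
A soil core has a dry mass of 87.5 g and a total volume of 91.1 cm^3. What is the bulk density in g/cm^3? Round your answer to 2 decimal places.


Step 1: Identify the formula: BD = dry mass / volume
Step 2: Substitute values: BD = 87.5 / 91.1
Step 3: BD = 0.96 g/cm^3

0.96


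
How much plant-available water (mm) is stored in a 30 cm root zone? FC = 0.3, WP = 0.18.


Step 1: Available water = (FC - WP) * depth * 10
Step 2: AW = (0.3 - 0.18) * 30 * 10
Step 3: AW = 0.12 * 30 * 10
Step 4: AW = 36.0 mm

36.0


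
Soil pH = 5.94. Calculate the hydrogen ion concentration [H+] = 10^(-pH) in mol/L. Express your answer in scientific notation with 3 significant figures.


Step 1: [H+] = 10^(-pH)
Step 2: [H+] = 10^(-5.94)
Step 3: [H+] = 1.15e-06 mol/L

1.15e-06


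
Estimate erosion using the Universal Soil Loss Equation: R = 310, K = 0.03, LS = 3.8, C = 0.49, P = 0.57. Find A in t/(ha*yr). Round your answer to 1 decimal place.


Step 1: A = R * K * LS * C * P
Step 2: R * K = 310 * 0.03 = 9.3
Step 3: (R*K) * LS = 9.3 * 3.8 = 35.34
Step 4: * C * P = 35.34 * 0.49 * 0.57 = 9.9
Step 5: A = 9.9 t/(ha*yr)

9.9


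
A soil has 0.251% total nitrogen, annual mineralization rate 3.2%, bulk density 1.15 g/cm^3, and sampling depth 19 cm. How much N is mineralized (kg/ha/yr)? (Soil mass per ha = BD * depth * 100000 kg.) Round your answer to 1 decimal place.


Step 1: Soil mass per ha = BD * depth * 100000 = 1.15 * 19 * 100000 = 2185000 kg
Step 2: Total N pool = soil mass * N%/100 = 2185000 * 0.251/100 = 5484.35 kg/ha
Step 3: N mineralized = N pool * rate%/100 = 5484.35 * 3.2/100 = 175.5 kg/ha/yr

175.5


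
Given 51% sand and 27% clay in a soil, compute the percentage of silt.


Step 1: sand + silt + clay = 100%
Step 2: silt = 100 - sand - clay
Step 3: silt = 100 - 51 - 27
Step 4: silt = 22%

22


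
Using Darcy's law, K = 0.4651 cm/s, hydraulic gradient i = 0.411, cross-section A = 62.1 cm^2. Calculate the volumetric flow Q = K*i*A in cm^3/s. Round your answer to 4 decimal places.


Step 1: Apply Darcy's law: Q = K * i * A
Step 2: Q = 0.4651 * 0.411 * 62.1
Step 3: Q = 11.8708 cm^3/s

11.8708


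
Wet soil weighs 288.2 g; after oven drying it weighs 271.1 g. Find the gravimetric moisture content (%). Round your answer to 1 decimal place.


Step 1: Water mass = wet - dry = 288.2 - 271.1 = 17.1 g
Step 2: w = 100 * water mass / dry mass
Step 3: w = 100 * 17.1 / 271.1 = 6.3%

6.3


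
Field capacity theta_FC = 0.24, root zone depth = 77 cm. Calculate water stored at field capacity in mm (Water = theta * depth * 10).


Step 1: Water (mm) = theta_FC * depth (cm) * 10
Step 2: Water = 0.24 * 77 * 10
Step 3: Water = 184.8 mm

184.8


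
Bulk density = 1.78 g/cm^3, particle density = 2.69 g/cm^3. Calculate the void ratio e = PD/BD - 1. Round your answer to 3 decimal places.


Step 1: e = PD / BD - 1
Step 2: e = 2.69 / 1.78 - 1
Step 3: e = 1.51124 - 1
Step 4: e = 0.511

0.511


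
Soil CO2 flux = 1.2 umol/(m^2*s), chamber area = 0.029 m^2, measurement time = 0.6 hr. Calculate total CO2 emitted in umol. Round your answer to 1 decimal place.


Step 1: Convert time to seconds: 0.6 hr * 3600 = 2160.0 s
Step 2: Total = flux * area * time_s
Step 3: Total = 1.2 * 0.029 * 2160.0
Step 4: Total = 75.2 umol

75.2


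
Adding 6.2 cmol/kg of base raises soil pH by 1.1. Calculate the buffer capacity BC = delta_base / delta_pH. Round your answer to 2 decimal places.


Step 1: BC = change in base / change in pH
Step 2: BC = 6.2 / 1.1
Step 3: BC = 5.64 cmol/(kg*pH unit)

5.64


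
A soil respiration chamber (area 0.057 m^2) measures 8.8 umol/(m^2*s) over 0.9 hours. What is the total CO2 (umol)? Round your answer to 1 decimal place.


Step 1: Convert time to seconds: 0.9 hr * 3600 = 3240.0 s
Step 2: Total = flux * area * time_s
Step 3: Total = 8.8 * 0.057 * 3240.0
Step 4: Total = 1625.2 umol

1625.2


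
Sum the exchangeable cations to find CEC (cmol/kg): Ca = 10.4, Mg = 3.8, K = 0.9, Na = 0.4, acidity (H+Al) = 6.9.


Step 1: CEC = Ca + Mg + K + Na + (H+Al)
Step 2: CEC = 10.4 + 3.8 + 0.9 + 0.4 + 6.9
Step 3: CEC = 22.4 cmol/kg

22.4


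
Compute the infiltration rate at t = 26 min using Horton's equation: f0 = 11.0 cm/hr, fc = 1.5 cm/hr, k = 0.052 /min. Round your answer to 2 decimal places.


Step 1: f = fc + (f0 - fc) * exp(-k * t)
Step 2: exp(-0.052 * 26) = 0.258722
Step 3: f = 1.5 + (11.0 - 1.5) * 0.258722
Step 4: f = 1.5 + 9.5 * 0.258722
Step 5: f = 3.96 cm/hr

3.96


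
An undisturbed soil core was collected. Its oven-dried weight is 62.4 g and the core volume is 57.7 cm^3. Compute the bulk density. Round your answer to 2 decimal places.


Step 1: Identify the formula: BD = dry mass / volume
Step 2: Substitute values: BD = 62.4 / 57.7
Step 3: BD = 1.08 g/cm^3

1.08


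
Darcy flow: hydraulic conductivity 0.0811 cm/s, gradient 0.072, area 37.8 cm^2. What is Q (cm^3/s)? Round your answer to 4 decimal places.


Step 1: Apply Darcy's law: Q = K * i * A
Step 2: Q = 0.0811 * 0.072 * 37.8
Step 3: Q = 0.2207 cm^3/s

0.2207


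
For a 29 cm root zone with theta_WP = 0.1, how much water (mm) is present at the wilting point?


Step 1: Water (mm) = theta_WP * depth * 10
Step 2: Water = 0.1 * 29 * 10
Step 3: Water = 29.0 mm

29.0


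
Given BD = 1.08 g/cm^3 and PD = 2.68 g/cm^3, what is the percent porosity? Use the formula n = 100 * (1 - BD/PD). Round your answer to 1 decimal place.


Step 1: Formula: n = 100 * (1 - BD / PD)
Step 2: n = 100 * (1 - 1.08 / 2.68)
Step 3: n = 100 * (1 - 0.40299)
Step 4: n = 59.7%

59.7


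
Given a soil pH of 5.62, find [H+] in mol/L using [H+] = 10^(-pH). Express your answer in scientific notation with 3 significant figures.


Step 1: [H+] = 10^(-pH)
Step 2: [H+] = 10^(-5.62)
Step 3: [H+] = 2.40e-06 mol/L

2.40e-06


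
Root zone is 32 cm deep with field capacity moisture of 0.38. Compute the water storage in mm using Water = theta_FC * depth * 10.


Step 1: Water (mm) = theta_FC * depth (cm) * 10
Step 2: Water = 0.38 * 32 * 10
Step 3: Water = 121.6 mm

121.6


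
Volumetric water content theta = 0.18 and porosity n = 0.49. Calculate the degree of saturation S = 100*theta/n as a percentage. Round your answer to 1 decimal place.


Step 1: S = 100 * theta_v / n
Step 2: S = 100 * 0.18 / 0.49
Step 3: S = 36.7%

36.7


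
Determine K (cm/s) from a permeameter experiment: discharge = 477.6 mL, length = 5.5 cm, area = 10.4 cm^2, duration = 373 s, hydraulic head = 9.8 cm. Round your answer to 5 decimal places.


Step 1: K = Q * L / (A * t * h)
Step 2: Numerator = 477.6 * 5.5 = 2626.8
Step 3: Denominator = 10.4 * 373 * 9.8 = 38016.16
Step 4: K = 2626.8 / 38016.16 = 0.0691 cm/s

0.0691


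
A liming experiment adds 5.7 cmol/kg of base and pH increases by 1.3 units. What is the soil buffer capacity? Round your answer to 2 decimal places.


Step 1: BC = change in base / change in pH
Step 2: BC = 5.7 / 1.3
Step 3: BC = 4.38 cmol/(kg*pH unit)

4.38


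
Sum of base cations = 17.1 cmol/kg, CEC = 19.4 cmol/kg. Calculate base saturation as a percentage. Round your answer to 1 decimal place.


Step 1: BS = 100 * (sum of bases) / CEC
Step 2: BS = 100 * 17.1 / 19.4
Step 3: BS = 88.1%

88.1


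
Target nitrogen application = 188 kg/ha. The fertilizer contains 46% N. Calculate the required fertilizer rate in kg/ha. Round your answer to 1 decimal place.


Step 1: Fertilizer rate = target N / (N content / 100)
Step 2: Rate = 188 / (46 / 100)
Step 3: Rate = 188 / 0.46
Step 4: Rate = 408.7 kg/ha

408.7


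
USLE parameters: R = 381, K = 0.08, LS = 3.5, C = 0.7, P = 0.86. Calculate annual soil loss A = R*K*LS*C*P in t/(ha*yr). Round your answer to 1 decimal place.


Step 1: A = R * K * LS * C * P
Step 2: R * K = 381 * 0.08 = 30.48
Step 3: (R*K) * LS = 30.48 * 3.5 = 106.68
Step 4: * C * P = 106.68 * 0.7 * 0.86 = 64.2
Step 5: A = 64.2 t/(ha*yr)

64.2


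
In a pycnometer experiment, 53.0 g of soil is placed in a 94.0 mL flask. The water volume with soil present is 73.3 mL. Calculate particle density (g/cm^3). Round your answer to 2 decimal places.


Step 1: Volume of solids = flask volume - water volume with soil
Step 2: V_solids = 94.0 - 73.3 = 20.7 mL
Step 3: Particle density = mass / V_solids = 53.0 / 20.7 = 2.56 g/cm^3

2.56


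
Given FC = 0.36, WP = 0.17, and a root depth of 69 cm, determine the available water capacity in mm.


Step 1: Available water = (FC - WP) * depth * 10
Step 2: AW = (0.36 - 0.17) * 69 * 10
Step 3: AW = 0.19 * 69 * 10
Step 4: AW = 131.1 mm

131.1


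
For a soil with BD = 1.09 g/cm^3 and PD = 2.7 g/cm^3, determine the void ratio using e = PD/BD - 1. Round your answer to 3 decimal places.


Step 1: e = PD / BD - 1
Step 2: e = 2.7 / 1.09 - 1
Step 3: e = 2.47706 - 1
Step 4: e = 1.477

1.477


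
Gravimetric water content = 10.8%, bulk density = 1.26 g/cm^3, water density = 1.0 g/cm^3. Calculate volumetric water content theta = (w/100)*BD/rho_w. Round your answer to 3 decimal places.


Step 1: theta = (w / 100) * BD / rho_w
Step 2: theta = (10.8 / 100) * 1.26 / 1.0
Step 3: theta = 0.108 * 1.26
Step 4: theta = 0.136

0.136


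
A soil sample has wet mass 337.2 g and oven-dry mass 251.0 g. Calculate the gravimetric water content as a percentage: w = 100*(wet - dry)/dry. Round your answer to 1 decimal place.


Step 1: Water mass = wet - dry = 337.2 - 251.0 = 86.2 g
Step 2: w = 100 * water mass / dry mass
Step 3: w = 100 * 86.2 / 251.0 = 34.3%

34.3


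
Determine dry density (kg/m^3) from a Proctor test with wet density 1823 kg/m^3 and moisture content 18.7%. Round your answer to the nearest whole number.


Step 1: Dry density = wet density / (1 + w/100)
Step 2: Dry density = 1823 / (1 + 18.7/100)
Step 3: Dry density = 1823 / 1.187
Step 4: Dry density = 1536 kg/m^3

1536


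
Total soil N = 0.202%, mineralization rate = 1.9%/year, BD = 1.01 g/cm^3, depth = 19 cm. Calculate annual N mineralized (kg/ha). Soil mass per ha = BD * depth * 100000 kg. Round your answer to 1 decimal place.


Step 1: Soil mass per ha = BD * depth * 100000 = 1.01 * 19 * 100000 = 1919000 kg
Step 2: Total N pool = soil mass * N%/100 = 1919000 * 0.202/100 = 3876.38 kg/ha
Step 3: N mineralized = N pool * rate%/100 = 3876.38 * 1.9/100 = 73.7 kg/ha/yr

73.7


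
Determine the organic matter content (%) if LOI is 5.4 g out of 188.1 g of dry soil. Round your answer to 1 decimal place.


Step 1: OM% = 100 * LOI / sample mass
Step 2: OM = 100 * 5.4 / 188.1
Step 3: OM = 2.9%

2.9


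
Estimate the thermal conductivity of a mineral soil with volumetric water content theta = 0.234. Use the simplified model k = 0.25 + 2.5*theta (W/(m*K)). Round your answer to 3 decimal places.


Step 1: k = 0.25 + 2.5 * theta
Step 2: k = 0.25 + 2.5 * 0.234
Step 3: k = 0.25 + 0.585
Step 4: k = 0.835 W/(m*K)

0.835


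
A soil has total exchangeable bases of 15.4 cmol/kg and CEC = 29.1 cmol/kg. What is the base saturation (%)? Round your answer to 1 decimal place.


Step 1: BS = 100 * (sum of bases) / CEC
Step 2: BS = 100 * 15.4 / 29.1
Step 3: BS = 52.9%

52.9


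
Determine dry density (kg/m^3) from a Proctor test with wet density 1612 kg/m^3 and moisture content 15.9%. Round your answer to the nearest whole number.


Step 1: Dry density = wet density / (1 + w/100)
Step 2: Dry density = 1612 / (1 + 15.9/100)
Step 3: Dry density = 1612 / 1.159
Step 4: Dry density = 1391 kg/m^3

1391


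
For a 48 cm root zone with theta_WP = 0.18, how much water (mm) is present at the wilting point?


Step 1: Water (mm) = theta_WP * depth * 10
Step 2: Water = 0.18 * 48 * 10
Step 3: Water = 86.4 mm

86.4


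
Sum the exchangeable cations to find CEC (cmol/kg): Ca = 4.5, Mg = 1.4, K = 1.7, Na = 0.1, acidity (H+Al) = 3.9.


Step 1: CEC = Ca + Mg + K + Na + (H+Al)
Step 2: CEC = 4.5 + 1.4 + 1.7 + 0.1 + 3.9
Step 3: CEC = 11.6 cmol/kg

11.6


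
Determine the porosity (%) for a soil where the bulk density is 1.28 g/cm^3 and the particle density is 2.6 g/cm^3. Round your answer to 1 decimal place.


Step 1: Formula: n = 100 * (1 - BD / PD)
Step 2: n = 100 * (1 - 1.28 / 2.6)
Step 3: n = 100 * (1 - 0.49231)
Step 4: n = 50.8%

50.8


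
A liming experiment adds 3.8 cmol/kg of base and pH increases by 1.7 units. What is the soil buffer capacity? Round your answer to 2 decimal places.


Step 1: BC = change in base / change in pH
Step 2: BC = 3.8 / 1.7
Step 3: BC = 2.24 cmol/(kg*pH unit)

2.24


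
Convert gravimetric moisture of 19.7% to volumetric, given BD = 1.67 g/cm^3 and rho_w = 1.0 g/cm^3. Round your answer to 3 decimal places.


Step 1: theta = (w / 100) * BD / rho_w
Step 2: theta = (19.7 / 100) * 1.67 / 1.0
Step 3: theta = 0.197 * 1.67
Step 4: theta = 0.329

0.329


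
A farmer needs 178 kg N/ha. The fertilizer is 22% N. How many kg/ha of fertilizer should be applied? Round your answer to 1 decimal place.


Step 1: Fertilizer rate = target N / (N content / 100)
Step 2: Rate = 178 / (22 / 100)
Step 3: Rate = 178 / 0.22
Step 4: Rate = 809.1 kg/ha

809.1


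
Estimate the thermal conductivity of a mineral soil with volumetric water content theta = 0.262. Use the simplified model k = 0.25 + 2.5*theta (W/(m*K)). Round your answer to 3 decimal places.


Step 1: k = 0.25 + 2.5 * theta
Step 2: k = 0.25 + 2.5 * 0.262
Step 3: k = 0.25 + 0.655
Step 4: k = 0.905 W/(m*K)

0.905


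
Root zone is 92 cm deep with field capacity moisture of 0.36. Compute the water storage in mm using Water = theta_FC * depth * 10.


Step 1: Water (mm) = theta_FC * depth (cm) * 10
Step 2: Water = 0.36 * 92 * 10
Step 3: Water = 331.2 mm

331.2


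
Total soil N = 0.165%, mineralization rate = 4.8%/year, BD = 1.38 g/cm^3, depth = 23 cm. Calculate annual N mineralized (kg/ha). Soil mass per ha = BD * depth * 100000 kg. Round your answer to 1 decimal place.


Step 1: Soil mass per ha = BD * depth * 100000 = 1.38 * 23 * 100000 = 3174000 kg
Step 2: Total N pool = soil mass * N%/100 = 3174000 * 0.165/100 = 5237.1 kg/ha
Step 3: N mineralized = N pool * rate%/100 = 5237.1 * 4.8/100 = 251.4 kg/ha/yr

251.4


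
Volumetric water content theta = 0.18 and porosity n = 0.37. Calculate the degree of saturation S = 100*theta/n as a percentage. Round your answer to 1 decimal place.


Step 1: S = 100 * theta_v / n
Step 2: S = 100 * 0.18 / 0.37
Step 3: S = 48.6%

48.6


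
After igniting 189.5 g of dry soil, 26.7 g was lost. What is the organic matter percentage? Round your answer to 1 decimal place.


Step 1: OM% = 100 * LOI / sample mass
Step 2: OM = 100 * 26.7 / 189.5
Step 3: OM = 14.1%

14.1


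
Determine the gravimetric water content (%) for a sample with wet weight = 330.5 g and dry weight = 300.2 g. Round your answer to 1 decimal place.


Step 1: Water mass = wet - dry = 330.5 - 300.2 = 30.3 g
Step 2: w = 100 * water mass / dry mass
Step 3: w = 100 * 30.3 / 300.2 = 10.1%

10.1


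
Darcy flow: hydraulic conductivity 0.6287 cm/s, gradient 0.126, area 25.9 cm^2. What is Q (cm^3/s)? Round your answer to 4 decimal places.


Step 1: Apply Darcy's law: Q = K * i * A
Step 2: Q = 0.6287 * 0.126 * 25.9
Step 3: Q = 2.0517 cm^3/s

2.0517


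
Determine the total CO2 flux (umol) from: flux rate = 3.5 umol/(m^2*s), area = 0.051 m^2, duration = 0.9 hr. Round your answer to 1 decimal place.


Step 1: Convert time to seconds: 0.9 hr * 3600 = 3240.0 s
Step 2: Total = flux * area * time_s
Step 3: Total = 3.5 * 0.051 * 3240.0
Step 4: Total = 578.3 umol

578.3


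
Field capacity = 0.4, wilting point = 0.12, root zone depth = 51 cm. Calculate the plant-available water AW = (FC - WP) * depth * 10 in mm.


Step 1: Available water = (FC - WP) * depth * 10
Step 2: AW = (0.4 - 0.12) * 51 * 10
Step 3: AW = 0.28 * 51 * 10
Step 4: AW = 142.8 mm

142.8


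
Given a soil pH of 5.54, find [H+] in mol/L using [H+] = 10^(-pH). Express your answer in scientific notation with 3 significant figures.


Step 1: [H+] = 10^(-pH)
Step 2: [H+] = 10^(-5.54)
Step 3: [H+] = 2.88e-06 mol/L

2.88e-06


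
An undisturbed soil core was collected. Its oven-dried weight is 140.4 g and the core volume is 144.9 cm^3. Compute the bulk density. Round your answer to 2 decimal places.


Step 1: Identify the formula: BD = dry mass / volume
Step 2: Substitute values: BD = 140.4 / 144.9
Step 3: BD = 0.97 g/cm^3

0.97


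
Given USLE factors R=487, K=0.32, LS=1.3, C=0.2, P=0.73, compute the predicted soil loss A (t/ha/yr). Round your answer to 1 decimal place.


Step 1: A = R * K * LS * C * P
Step 2: R * K = 487 * 0.32 = 155.84
Step 3: (R*K) * LS = 155.84 * 1.3 = 202.592
Step 4: * C * P = 202.592 * 0.2 * 0.73 = 29.6
Step 5: A = 29.6 t/(ha*yr)

29.6


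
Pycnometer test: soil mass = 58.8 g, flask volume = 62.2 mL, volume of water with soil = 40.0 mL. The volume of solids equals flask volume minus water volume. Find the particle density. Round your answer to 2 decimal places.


Step 1: Volume of solids = flask volume - water volume with soil
Step 2: V_solids = 62.2 - 40.0 = 22.2 mL
Step 3: Particle density = mass / V_solids = 58.8 / 22.2 = 2.65 g/cm^3

2.65


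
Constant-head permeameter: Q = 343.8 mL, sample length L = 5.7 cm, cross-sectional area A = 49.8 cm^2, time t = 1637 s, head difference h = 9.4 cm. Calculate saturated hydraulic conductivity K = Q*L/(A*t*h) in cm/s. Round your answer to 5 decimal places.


Step 1: K = Q * L / (A * t * h)
Step 2: Numerator = 343.8 * 5.7 = 1959.66
Step 3: Denominator = 49.8 * 1637 * 9.4 = 766312.44
Step 4: K = 1959.66 / 766312.44 = 0.00256 cm/s

0.00256


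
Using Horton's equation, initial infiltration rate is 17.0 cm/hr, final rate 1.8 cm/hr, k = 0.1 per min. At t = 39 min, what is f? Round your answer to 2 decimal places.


Step 1: f = fc + (f0 - fc) * exp(-k * t)
Step 2: exp(-0.1 * 39) = 0.020242
Step 3: f = 1.8 + (17.0 - 1.8) * 0.020242
Step 4: f = 1.8 + 15.2 * 0.020242
Step 5: f = 2.11 cm/hr

2.11


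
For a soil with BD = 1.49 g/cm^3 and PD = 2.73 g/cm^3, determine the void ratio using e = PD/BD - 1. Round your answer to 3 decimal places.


Step 1: e = PD / BD - 1
Step 2: e = 2.73 / 1.49 - 1
Step 3: e = 1.83221 - 1
Step 4: e = 0.832

0.832


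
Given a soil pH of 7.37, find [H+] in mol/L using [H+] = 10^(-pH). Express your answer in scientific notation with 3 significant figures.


Step 1: [H+] = 10^(-pH)
Step 2: [H+] = 10^(-7.37)
Step 3: [H+] = 4.27e-08 mol/L

4.27e-08


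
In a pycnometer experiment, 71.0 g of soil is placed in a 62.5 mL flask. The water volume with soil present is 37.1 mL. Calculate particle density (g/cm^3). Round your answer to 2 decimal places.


Step 1: Volume of solids = flask volume - water volume with soil
Step 2: V_solids = 62.5 - 37.1 = 25.4 mL
Step 3: Particle density = mass / V_solids = 71.0 / 25.4 = 2.8 g/cm^3

2.8


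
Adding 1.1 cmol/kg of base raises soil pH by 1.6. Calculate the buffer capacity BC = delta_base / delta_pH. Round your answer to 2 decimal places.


Step 1: BC = change in base / change in pH
Step 2: BC = 1.1 / 1.6
Step 3: BC = 0.69 cmol/(kg*pH unit)

0.69


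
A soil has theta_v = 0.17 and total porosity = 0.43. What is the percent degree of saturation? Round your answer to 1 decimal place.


Step 1: S = 100 * theta_v / n
Step 2: S = 100 * 0.17 / 0.43
Step 3: S = 39.5%

39.5


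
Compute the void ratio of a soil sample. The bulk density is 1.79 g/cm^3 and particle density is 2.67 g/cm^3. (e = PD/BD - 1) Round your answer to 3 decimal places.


Step 1: e = PD / BD - 1
Step 2: e = 2.67 / 1.79 - 1
Step 3: e = 1.49162 - 1
Step 4: e = 0.492

0.492


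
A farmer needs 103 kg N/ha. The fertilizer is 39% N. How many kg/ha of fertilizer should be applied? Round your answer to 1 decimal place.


Step 1: Fertilizer rate = target N / (N content / 100)
Step 2: Rate = 103 / (39 / 100)
Step 3: Rate = 103 / 0.39
Step 4: Rate = 264.1 kg/ha

264.1


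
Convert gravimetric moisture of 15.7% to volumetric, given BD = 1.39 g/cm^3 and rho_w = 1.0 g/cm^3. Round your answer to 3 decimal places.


Step 1: theta = (w / 100) * BD / rho_w
Step 2: theta = (15.7 / 100) * 1.39 / 1.0
Step 3: theta = 0.157 * 1.39
Step 4: theta = 0.218

0.218


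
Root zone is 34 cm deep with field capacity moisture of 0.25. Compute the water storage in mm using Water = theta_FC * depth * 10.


Step 1: Water (mm) = theta_FC * depth (cm) * 10
Step 2: Water = 0.25 * 34 * 10
Step 3: Water = 85.0 mm

85.0


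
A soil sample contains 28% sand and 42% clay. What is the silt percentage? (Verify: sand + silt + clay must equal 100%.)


Step 1: sand + silt + clay = 100%
Step 2: silt = 100 - sand - clay
Step 3: silt = 100 - 28 - 42
Step 4: silt = 30%

30


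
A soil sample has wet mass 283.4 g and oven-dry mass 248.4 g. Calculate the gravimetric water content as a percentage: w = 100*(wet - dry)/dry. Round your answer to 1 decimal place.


Step 1: Water mass = wet - dry = 283.4 - 248.4 = 35.0 g
Step 2: w = 100 * water mass / dry mass
Step 3: w = 100 * 35.0 / 248.4 = 14.1%

14.1


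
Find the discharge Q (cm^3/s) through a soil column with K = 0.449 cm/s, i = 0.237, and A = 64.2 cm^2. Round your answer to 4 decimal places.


Step 1: Apply Darcy's law: Q = K * i * A
Step 2: Q = 0.449 * 0.237 * 64.2
Step 3: Q = 6.8317 cm^3/s

6.8317


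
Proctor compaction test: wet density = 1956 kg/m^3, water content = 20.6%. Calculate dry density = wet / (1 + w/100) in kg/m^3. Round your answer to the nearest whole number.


Step 1: Dry density = wet density / (1 + w/100)
Step 2: Dry density = 1956 / (1 + 20.6/100)
Step 3: Dry density = 1956 / 1.206
Step 4: Dry density = 1622 kg/m^3

1622


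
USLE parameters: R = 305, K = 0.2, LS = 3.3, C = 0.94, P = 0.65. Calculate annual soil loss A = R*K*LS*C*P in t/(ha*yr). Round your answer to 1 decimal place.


Step 1: A = R * K * LS * C * P
Step 2: R * K = 305 * 0.2 = 61.0
Step 3: (R*K) * LS = 61.0 * 3.3 = 201.3
Step 4: * C * P = 201.3 * 0.94 * 0.65 = 123.0
Step 5: A = 123.0 t/(ha*yr)

123.0


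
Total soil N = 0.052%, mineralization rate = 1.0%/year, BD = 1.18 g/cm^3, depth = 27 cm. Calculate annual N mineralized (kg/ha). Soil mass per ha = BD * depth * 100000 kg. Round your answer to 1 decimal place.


Step 1: Soil mass per ha = BD * depth * 100000 = 1.18 * 27 * 100000 = 3186000 kg
Step 2: Total N pool = soil mass * N%/100 = 3186000 * 0.052/100 = 1656.72 kg/ha
Step 3: N mineralized = N pool * rate%/100 = 1656.72 * 1.0/100 = 16.6 kg/ha/yr

16.6


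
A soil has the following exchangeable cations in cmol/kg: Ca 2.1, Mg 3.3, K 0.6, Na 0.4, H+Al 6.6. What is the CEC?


Step 1: CEC = Ca + Mg + K + Na + (H+Al)
Step 2: CEC = 2.1 + 3.3 + 0.6 + 0.4 + 6.6
Step 3: CEC = 13.0 cmol/kg

13.0


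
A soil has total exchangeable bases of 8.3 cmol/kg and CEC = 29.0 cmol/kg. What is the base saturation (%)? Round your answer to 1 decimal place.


Step 1: BS = 100 * (sum of bases) / CEC
Step 2: BS = 100 * 8.3 / 29.0
Step 3: BS = 28.6%

28.6


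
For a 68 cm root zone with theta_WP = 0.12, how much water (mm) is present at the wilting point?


Step 1: Water (mm) = theta_WP * depth * 10
Step 2: Water = 0.12 * 68 * 10
Step 3: Water = 81.6 mm

81.6


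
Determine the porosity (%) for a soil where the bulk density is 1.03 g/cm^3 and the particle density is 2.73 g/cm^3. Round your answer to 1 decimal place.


Step 1: Formula: n = 100 * (1 - BD / PD)
Step 2: n = 100 * (1 - 1.03 / 2.73)
Step 3: n = 100 * (1 - 0.37729)
Step 4: n = 62.3%

62.3


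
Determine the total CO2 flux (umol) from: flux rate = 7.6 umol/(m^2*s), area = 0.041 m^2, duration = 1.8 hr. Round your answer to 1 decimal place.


Step 1: Convert time to seconds: 1.8 hr * 3600 = 6480.0 s
Step 2: Total = flux * area * time_s
Step 3: Total = 7.6 * 0.041 * 6480.0
Step 4: Total = 2019.2 umol

2019.2
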